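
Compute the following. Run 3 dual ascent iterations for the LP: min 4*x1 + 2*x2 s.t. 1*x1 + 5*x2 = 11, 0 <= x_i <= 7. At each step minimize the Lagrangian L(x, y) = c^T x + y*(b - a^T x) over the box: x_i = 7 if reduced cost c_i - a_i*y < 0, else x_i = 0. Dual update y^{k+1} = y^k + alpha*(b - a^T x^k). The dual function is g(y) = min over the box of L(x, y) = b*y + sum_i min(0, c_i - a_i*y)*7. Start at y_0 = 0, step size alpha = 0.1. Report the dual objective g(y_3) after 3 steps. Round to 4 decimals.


Dual ascent for LP: min 4*x1 + 2*x2, 1*x1 + 5*x2 = 11, 0 <= x_i <= 7
Step 1: y^k = 0.0, reduced costs: (4.0, 2.0)
  x^k = (0.0, 0.0), subgradient = b - a^T x = 11.0
  y^{k+1} = 0.0 + 0.1*11.0 = 1.1
Step 2: y^k = 1.1, reduced costs: (2.9, -3.5)
  x^k = (0.0, 7.0), subgradient = b - a^T x = -24.0
  y^{k+1} = 1.1 + 0.1*-24.0 = -1.3
Step 3: y^k = -1.3, reduced costs: (5.3, 8.5)
  x^k = (0.0, 0.0), subgradient = b - a^T x = 11.0
  y^{k+1} = -1.3 + 0.1*11.0 = -0.2
Dual objective at y_3 = -0.2: reduced costs (4.2, 3.0), box minimizer x = (0.0, 0.0)
g(y_3) = b*y + (c1 - a1*y)*x1 + (c2 - a2*y)*x2 = 11*(-0.2) + 4.2*0.0 + 3.0*0.0 = -2.2 + 0.0 + 0.0 = -2.2


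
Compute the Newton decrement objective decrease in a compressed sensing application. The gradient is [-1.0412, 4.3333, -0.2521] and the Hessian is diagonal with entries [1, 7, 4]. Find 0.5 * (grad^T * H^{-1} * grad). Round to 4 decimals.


Step 1: H is diagonal, so H^(-1) * g = [-1.0412, 0.619, -0.063].
Step 2: g^T H^(-1) g = sum_i g_i^2 / H_ii
  = (-1.0412)^2/1 + (4.3333)^2/7 + (-0.2521)^2/4
  = 1.0841 + 2.6825 + 0.0159 = 3.7825
Step 3: Objective decrease = 0.5 * g^T H^(-1) g = 1.8912


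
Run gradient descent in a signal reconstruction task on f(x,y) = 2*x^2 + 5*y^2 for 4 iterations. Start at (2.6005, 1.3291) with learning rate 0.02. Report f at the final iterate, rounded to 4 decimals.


Gradient descent on f(x,y) = 2*x^2 + 5*y^2.
Starting point: (2.6005, 1.3291), alpha = 0.02
Step 1: grad_x = 2*2*2.6005 = 10.402, grad_y = 2*5*1.3291 = 13.291
  x_1 = 2.6005 - 0.02*10.402 = 2.3925
  y_1 = 1.3291 - 0.02*13.291 = 1.0633
Step 2: grad_x = 2*2*2.3925 = 9.5698, grad_y = 2*5*1.0633 = 10.6328
  x_2 = 2.3925 - 0.02*9.5698 = 2.2011
  y_2 = 1.0633 - 0.02*10.6328 = 0.8506
Step 3: grad_x = 2*2*2.2011 = 8.8043, grad_y = 2*5*0.8506 = 8.5062
  x_3 = 2.2011 - 0.02*8.8043 = 2.025
  y_3 = 0.8506 - 0.02*8.5062 = 0.6805
Step 4: grad_x = 2*2*2.025 = 8.0999, grad_y = 2*5*0.6805 = 6.805
  x_4 = 2.025 - 0.02*8.0999 = 1.863
  y_4 = 0.6805 - 0.02*6.805 = 0.5444
f(1.863, 0.5444) = 2*1.863^2 + 5*0.5444^2 = 8.4232


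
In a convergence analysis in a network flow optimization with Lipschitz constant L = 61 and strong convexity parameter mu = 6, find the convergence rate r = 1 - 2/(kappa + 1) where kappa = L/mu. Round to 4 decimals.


Step 1: Compute the condition number.
kappa = L/mu = 61/6 = 10.1667
Step 2: Compute the convergence rate.
r = 1 - 2/(kappa + 1) = 1 - 2*mu/(L + mu) = (L - mu)/(L + mu) = 55/67 = 0.8209


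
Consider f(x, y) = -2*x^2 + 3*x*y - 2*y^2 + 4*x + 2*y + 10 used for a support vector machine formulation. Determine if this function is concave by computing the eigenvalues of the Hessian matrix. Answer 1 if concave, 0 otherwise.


The Hessian of f(x,y) = -2*x^2 + 3*x*y - 2*y^2 + 4*x + 2*y + 10 is:
H = [[-4, 3], [3, -4]]
Trace = -4 - 4 = -8
Determinant = -4*-4 - (3)^2 = 7
Discriminant = (-8)^2 - 4*7 = 36.0
Eigenvalues: lambda_1 = -7.0, lambda_2 = -1.0
The function is concave.

1


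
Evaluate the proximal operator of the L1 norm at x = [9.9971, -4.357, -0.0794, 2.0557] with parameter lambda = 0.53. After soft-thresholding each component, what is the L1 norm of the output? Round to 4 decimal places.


Soft-thresholding with lambda = 0.53:
prox(9.9971) = sign(9.9971)*max(|9.9971| - 0.53, 0) = 9.4671
prox(-4.357) = sign(-4.357)*max(|-4.357| - 0.53, 0) = -3.827
prox(-0.0794) = sign(-0.0794)*max(|-0.0794| - 0.53, 0) = 0.0
prox(2.0557) = sign(2.0557)*max(|2.0557| - 0.53, 0) = 1.5257
prox(x) = [9.4671, -3.827, 0.0, 1.5257]
||prox(x)||_1 = 9.4671 + 3.827 + 0.0 + 1.5257 = 14.8198


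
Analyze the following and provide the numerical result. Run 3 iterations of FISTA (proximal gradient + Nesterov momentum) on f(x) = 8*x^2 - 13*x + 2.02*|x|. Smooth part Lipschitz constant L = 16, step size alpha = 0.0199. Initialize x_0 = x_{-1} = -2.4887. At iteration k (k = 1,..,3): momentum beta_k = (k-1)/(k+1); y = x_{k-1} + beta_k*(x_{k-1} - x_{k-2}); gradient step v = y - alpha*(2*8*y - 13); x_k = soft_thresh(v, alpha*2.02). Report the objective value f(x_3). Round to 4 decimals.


FISTA on f(x) = 8*x^2 - 13*x + 2.02*|x|
L = 16, alpha = 0.0199
Iteration 1: beta = 0.0, y = -2.4887 + 0.0*(-2.4887 + 2.4887) = -2.4887
  grad(y) = -52.8192, v = y - alpha*grad = -1.4376
  prox(v) = soft_thresh(-1.4376, 0.0402) = -1.3974
Iteration 2: beta = 0.3333, y = -1.3974 + 0.3333*(-1.3974 + 2.4887) = -1.0336
  grad(y) = -29.5381, v = y - alpha*grad = -0.4458
  prox(v) = soft_thresh(-0.4458, 0.0402) = -0.4056
Iteration 3: beta = 0.5, y = -0.4056 + 0.5*(-0.4056 + 1.3974) = 0.0903
  grad(y) = -11.5558, v = y - alpha*grad = 0.3202
  prox(v) = soft_thresh(0.3202, 0.0402) = 0.28
f(x_3) = 8*0.28^2 - 13*0.28 + 2.02*|0.28| = -2.4474


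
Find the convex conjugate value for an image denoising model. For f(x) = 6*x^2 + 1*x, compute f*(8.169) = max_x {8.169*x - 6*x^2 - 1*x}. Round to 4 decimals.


f*(y) = sup_x {y*x - a*x^2 - b*x} = sup_x {(y-b)*x - a*x^2}
FOC: (y - b) - 2a*x = 0 => x* = (y - b)/(2a)
x* = (8.169 - 1)/(2*6) = 0.5974
f*(8.169) = (y-b)^2/(4a) = (8.169 - 1)^2/(4*6)
= 51.3946/24 = 2.1414


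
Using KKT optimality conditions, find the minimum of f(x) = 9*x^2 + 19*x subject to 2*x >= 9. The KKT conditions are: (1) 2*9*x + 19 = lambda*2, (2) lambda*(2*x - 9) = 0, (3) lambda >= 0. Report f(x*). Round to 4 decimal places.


Step 1: Try lambda = 0 (constraint inactive).
x_unc = -19/(2*9) = -1.0556
Check: 2*-1.0556 = -2.1112 < 9 -- violated!
Step 2: Constraint must be active: 2*x = 9
x* = 9/2 = 4.5
lambda = (2*9*4.5 + 19)/2 = 50.0
Step 3: Compute optimal value.
f(x*) = 9*4.5^2 + 19*4.5 = 267.75


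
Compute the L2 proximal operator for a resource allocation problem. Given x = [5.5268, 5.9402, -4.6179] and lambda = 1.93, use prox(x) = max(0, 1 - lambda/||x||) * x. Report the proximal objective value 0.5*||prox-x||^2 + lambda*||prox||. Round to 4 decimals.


Step 1: Compute ||x||.
||x|| = 9.3358
Step 2: Compute scaling factor.
scale = max(0, 1 - 1.93/9.3358) = 0.7933
Step 3: prox(x) = [4.3842, 4.7122, -3.6632]
||prox(x)|| = 7.4058
Step 4: Proximal objective.
0.5*||prox-x||^2 = 1.8625
lambda*||prox|| = 14.2932
Total = 16.1556


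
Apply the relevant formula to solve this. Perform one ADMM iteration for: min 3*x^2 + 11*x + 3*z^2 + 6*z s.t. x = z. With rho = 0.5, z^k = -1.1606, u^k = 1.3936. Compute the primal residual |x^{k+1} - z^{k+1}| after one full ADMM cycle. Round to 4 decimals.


ADMM iteration with rho = 0.5, z^k = -1.1606, u^k = 1.3936
Step 1: x-update.
Minimize 3*x^2 + 11*x + (0.5/2)*(x + 1.1606 + 1.3936)^2
FOC: (2*3 + 0.5)*x = -11 + 0.5*(-1.1606 - 1.3936)
x^{k+1} = -1.8888
Step 2: z-update.
Minimize 3*z^2 + 6*z + (0.5/2)*(-1.8888 - z + 1.3936)^2
FOC: (2*3 + 0.5)*z = -6 + 0.5*(-1.8888 + 1.3936)
z^{k+1} = -0.9612
Step 3: u-update.
u^{k+1} = 1.3936 - 1.8888 + 0.9612 = 0.466
Step 4: Primal residual = |-1.8888 + 0.9612| = 0.9276


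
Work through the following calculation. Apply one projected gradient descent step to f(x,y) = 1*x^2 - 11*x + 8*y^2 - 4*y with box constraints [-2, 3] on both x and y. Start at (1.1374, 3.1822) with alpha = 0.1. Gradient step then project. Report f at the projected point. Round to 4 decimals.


Step 1: Compute gradient at (1.1374, 3.1822).
grad_x = 2*1*1.1374 - 11 = -8.7252
grad_y = 2*8*3.1822 - 4 = 46.9152
Step 2: Gradient step.
x_raw = 1.1374 - 0.1*-8.7252 = 2.0099
y_raw = 3.1822 - 0.1*46.9152 = -1.5093
Step 3: Project onto [-2, 3].
x_proj = clip(2.0099) = 2.0099
y_proj = clip(-1.5093) = -1.5093
Step 4: Evaluate f.
f(2.0099, -1.5093) = 6.1923


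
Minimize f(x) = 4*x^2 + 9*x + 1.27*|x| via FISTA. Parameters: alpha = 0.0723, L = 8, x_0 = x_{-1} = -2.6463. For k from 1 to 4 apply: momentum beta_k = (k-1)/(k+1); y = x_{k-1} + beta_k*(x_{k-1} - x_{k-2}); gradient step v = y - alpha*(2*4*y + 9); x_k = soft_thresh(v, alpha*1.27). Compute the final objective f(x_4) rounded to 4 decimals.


FISTA on f(x) = 4*x^2 + 9*x + 1.27*|x|
L = 8, alpha = 0.0723
Iteration 1: beta = 0.0, y = -2.6463 + 0.0*(-2.6463 + 2.6463) = -2.6463
  grad(y) = -12.1704, v = y - alpha*grad = -1.7664
  prox(v) = soft_thresh(-1.7664, 0.0918) = -1.6746
Iteration 2: beta = 0.3333, y = -1.6746 + 0.3333*(-1.6746 + 2.6463) = -1.3506
  grad(y) = -1.8052, v = y - alpha*grad = -1.2201
  prox(v) = soft_thresh(-1.2201, 0.0918) = -1.1283
Iteration 3: beta = 0.5, y = -1.1283 + 0.5*(-1.1283 + 1.6746) = -0.8552
  grad(y) = 2.1585, v = y - alpha*grad = -1.0112
  prox(v) = soft_thresh(-1.0112, 0.0918) = -0.9194
Iteration 4: beta = 0.6, y = -0.9194 + 0.6*(-0.9194 + 1.1283) = -0.7941
  grad(y) = 2.6472, v = y - alpha*grad = -0.9855
  prox(v) = soft_thresh(-0.9855, 0.0918) = -0.8937
f(x_4) = 4*(-0.8937)^2 + 9*(-0.8937) + 1.27*|-0.8937| = -3.7135


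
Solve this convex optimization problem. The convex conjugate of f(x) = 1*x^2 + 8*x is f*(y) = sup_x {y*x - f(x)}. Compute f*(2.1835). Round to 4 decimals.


f*(y) = sup_x {y*x - a*x^2 - b*x} = sup_x {(y-b)*x - a*x^2}
FOC: (y - b) - 2a*x = 0 => x* = (y - b)/(2a)
x* = (2.1835 - 8)/(2*1) = -2.9083
f*(2.1835) = (y-b)^2/(4a) = (2.1835 - 8)^2/(4*1)
= 33.8317/4 = 8.4579


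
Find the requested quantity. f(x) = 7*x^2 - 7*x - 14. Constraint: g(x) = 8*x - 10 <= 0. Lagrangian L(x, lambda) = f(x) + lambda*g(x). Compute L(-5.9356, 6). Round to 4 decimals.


Step 1: Evaluate f(x).
f(-5.9356) = 7*(-5.9356)^2 - 7*(-5.9356) - 14 = 274.1686
Step 2: Evaluate g(x).
g(-5.9356) = 8*-5.9356 - 10 = -57.4848
Step 3: Compute Lagrangian.
L = 274.1686 + 6*-57.4848 = -70.7402


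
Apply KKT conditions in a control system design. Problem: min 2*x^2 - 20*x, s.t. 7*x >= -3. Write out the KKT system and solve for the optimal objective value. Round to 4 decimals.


Step 1: Try lambda = 0 (constraint inactive).
Stationarity: 2*2*x - 20 = 0
x* = 20/(2*2) = 5.0
Check constraint: 7*5.0 = 35.0 >= -3 -- satisfied.
Step 2: Compute optimal value.
f(x*) = 2*5.0^2 - 20*5.0 = -50.0


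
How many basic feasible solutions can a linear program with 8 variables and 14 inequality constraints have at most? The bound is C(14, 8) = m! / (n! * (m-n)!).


Each vertex corresponds to some choice of n active constraints out of m, so the number of vertices is at most C(m, n) = m! / (n!(m-n)!).
m = 14, n = 8
Numerator: 14 * 13 * 12 * 11 * 10 * 9 * 8 * 7
Denominator: 8! = 40320
C(14, 8) = 3003


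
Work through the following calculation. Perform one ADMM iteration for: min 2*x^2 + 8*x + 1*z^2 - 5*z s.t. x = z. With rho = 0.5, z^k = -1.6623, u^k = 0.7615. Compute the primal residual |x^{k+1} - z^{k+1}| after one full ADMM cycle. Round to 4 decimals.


ADMM iteration with rho = 0.5, z^k = -1.6623, u^k = 0.7615
Step 1: x-update.
Minimize 2*x^2 + 8*x + (0.5/2)*(x + 1.6623 + 0.7615)^2
FOC: (2*2 + 0.5)*x = -8 + 0.5*(-1.6623 - 0.7615)
x^{k+1} = -2.0471
Step 2: z-update.
Minimize 1*z^2 - 5*z + (0.5/2)*(-2.0471 - z + 0.7615)^2
FOC: (2*1 + 0.5)*z = 5 + 0.5*(-2.0471 + 0.7615)
z^{k+1} = 1.7429
Step 3: u-update.
u^{k+1} = 0.7615 - 2.0471 - 1.7429 = -3.0285
Step 4: Primal residual = |-2.0471 - 1.7429| = 3.79


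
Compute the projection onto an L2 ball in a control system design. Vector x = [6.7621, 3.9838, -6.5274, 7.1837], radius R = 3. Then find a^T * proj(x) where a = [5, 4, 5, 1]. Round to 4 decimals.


Step 1: Compute ||x|| (intermediates to 6 decimals).
||x|| = sqrt(6.7621^2 + 3.9838^2 + (-6.5274)^2 + 7.1837^2) = 12.482354
Step 2: Project.
Since ||x|| > R, scale = R/||x|| = 3/12.482354 = 0.240339, proj(x) = scale * x
proj(x) = [1.625196, 0.957463, -1.568789, 1.726523]
Step 3: Dot product.
a^T * proj(x) = 5*1.625196 + 4*0.957463 + 5*(-1.568789) + 1*1.726523 = 5.8384


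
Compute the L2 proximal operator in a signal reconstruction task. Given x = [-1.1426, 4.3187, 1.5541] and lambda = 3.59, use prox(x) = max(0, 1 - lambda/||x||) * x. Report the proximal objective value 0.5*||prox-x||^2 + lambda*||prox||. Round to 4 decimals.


Step 1: Compute ||x||.
||x|| = 4.7299
Step 2: Compute scaling factor.
scale = max(0, 1 - 3.59/4.7299) = 0.241
Step 3: prox(x) = [-0.2754, 1.0408, 0.3745]
||prox(x)|| = 1.1399
Step 4: Proximal objective.
0.5*||prox-x||^2 = 6.4441
lambda*||prox|| = 4.0922
Total = 10.5363


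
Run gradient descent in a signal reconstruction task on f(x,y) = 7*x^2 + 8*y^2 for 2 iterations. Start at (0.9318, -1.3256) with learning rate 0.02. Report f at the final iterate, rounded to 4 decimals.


Gradient descent on f(x,y) = 7*x^2 + 8*y^2.
Starting point: (0.9318, -1.3256), alpha = 0.02
Step 1: grad_x = 2*7*0.9318 = 13.0452, grad_y = 2*8*-1.3256 = -21.2096
  x_1 = 0.9318 - 0.02*13.0452 = 0.6709
  y_1 = -1.3256 - 0.02*-21.2096 = -0.9014
Step 2: grad_x = 2*7*0.6709 = 9.3925, grad_y = 2*8*-0.9014 = -14.4225
  x_2 = 0.6709 - 0.02*9.3925 = 0.483
  y_2 = -0.9014 - 0.02*-14.4225 = -0.613
f(0.483, -0.613) = 7*0.483^2 + 8*(-0.613)^2 = 4.6391


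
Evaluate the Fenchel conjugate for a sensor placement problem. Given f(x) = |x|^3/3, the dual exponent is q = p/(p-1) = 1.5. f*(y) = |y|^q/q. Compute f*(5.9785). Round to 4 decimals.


The conjugate exponent q satisfies 1/p + 1/q = 1.
p = 3, so q = 3/(3 - 1) = 1.5
|y|^q = 5.9785^1.5 = 14.618
f*(5.9785) = 14.618 / 1.5 = 9.7453


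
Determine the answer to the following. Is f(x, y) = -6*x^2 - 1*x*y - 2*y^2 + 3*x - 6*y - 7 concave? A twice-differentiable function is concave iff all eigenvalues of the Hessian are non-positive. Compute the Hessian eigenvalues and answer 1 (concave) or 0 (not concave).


The Hessian of f(x,y) = -6*x^2 - 1*x*y - 2*y^2 + 3*x - 6*y - 7 is:
H = [[-12, -1], [-1, -4]]
Trace = -12 - 4 = -16
Determinant = -12*-4 - (-1)^2 = 47
Discriminant = (-16)^2 - 4*47 = 68.0
Eigenvalues: lambda_1 = -12.1231, lambda_2 = -3.8769
The function is concave.

1


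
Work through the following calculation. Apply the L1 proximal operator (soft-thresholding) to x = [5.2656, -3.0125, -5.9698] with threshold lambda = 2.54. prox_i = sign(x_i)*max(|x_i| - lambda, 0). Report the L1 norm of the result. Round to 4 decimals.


Soft-thresholding with lambda = 2.54:
prox(5.2656) = sign(5.2656)*max(|5.2656| - 2.54, 0) = 2.7256
prox(-3.0125) = sign(-3.0125)*max(|-3.0125| - 2.54, 0) = -0.4725
prox(-5.9698) = sign(-5.9698)*max(|-5.9698| - 2.54, 0) = -3.4298
prox(x) = [2.7256, -0.4725, -3.4298]
||prox(x)||_1 = 2.7256 + 0.4725 + 3.4298 = 6.6279


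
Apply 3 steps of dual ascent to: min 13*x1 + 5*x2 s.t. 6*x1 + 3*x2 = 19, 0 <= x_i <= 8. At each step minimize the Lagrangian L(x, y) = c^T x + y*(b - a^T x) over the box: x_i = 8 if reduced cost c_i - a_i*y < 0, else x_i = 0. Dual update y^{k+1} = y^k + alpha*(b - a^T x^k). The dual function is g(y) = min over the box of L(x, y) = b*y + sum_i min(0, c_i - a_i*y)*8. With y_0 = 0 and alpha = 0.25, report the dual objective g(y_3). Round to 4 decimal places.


Dual ascent for LP: min 13*x1 + 5*x2, 6*x1 + 3*x2 = 19, 0 <= x_i <= 8
Step 1: y^k = 0.0, reduced costs: (13.0, 5.0)
  x^k = (0.0, 0.0), subgradient = b - a^T x = 19.0
  y^{k+1} = 0.0 + 0.25*19.0 = 4.75
Step 2: y^k = 4.75, reduced costs: (-15.5, -9.25)
  x^k = (8.0, 8.0), subgradient = b - a^T x = -53.0
  y^{k+1} = 4.75 + 0.25*-53.0 = -8.5
Step 3: y^k = -8.5, reduced costs: (64.0, 30.5)
  x^k = (0.0, 0.0), subgradient = b - a^T x = 19.0
  y^{k+1} = -8.5 + 0.25*19.0 = -3.75
Dual objective at y_3 = -3.75: reduced costs (35.5, 16.25), box minimizer x = (0.0, 0.0)
g(y_3) = b*y + (c1 - a1*y)*x1 + (c2 - a2*y)*x2 = 19*(-3.75) + 35.5*0.0 + 16.25*0.0 = -71.25 + 0.0 + 0.0 = -71.25


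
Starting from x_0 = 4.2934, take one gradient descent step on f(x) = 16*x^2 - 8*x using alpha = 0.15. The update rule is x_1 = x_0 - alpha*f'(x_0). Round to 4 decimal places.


We compute the gradient at x_0 and apply the update.
f'(x) = 32*x - 8
f'(4.2934) = 32*4.2934 - 8 = 129.3888
x_1 = 4.2934 - 0.15*129.3888 = -15.1149


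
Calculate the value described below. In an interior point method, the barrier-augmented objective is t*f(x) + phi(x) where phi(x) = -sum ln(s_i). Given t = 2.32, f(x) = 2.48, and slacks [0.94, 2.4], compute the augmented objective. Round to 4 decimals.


Step 1: Compute log-barrier.
ln values: [-0.0619, 0.8755]
phi = -(-0.0619 + 0.8755) = -0.8136
Step 2: Compute augmented objective.
t*f(x) = 2.32*2.48 = 5.7536
Total = 5.7536 - 0.8136 = 4.94


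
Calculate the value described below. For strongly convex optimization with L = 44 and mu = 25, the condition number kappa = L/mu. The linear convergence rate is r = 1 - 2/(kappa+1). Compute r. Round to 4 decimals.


Step 1: Compute the condition number.
kappa = L/mu = 44/25 = 1.76
Step 2: Compute the convergence rate.
r = 1 - 2/(kappa + 1) = 1 - 2*mu/(L + mu) = (L - mu)/(L + mu) = 19/69 = 0.2754


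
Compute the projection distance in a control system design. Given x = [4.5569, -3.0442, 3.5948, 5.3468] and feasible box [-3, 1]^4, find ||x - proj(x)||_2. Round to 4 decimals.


Project each component onto [-3, 1].
clip(4.5569) = 1.0, clip(-3.0442) = -3.0, clip(3.5948) = 1.0, clip(5.3468) = 1.0
Projection = [1.0, -3.0, 1.0, 1.0]
Squared diffs: [12.6515, 0.002, 6.733, 18.8947]
Distance = sqrt(38.2812) = 6.1872


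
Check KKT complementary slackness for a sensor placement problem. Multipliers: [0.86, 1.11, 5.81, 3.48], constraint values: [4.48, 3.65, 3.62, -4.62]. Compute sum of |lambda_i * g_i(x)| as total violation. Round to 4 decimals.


KKT complementary slackness check:
lambda_1 * g_1 = 0.86 * 4.48 = 3.8528
lambda_2 * g_2 = 1.11 * 3.65 = 4.0515
lambda_3 * g_3 = 5.81 * 3.62 = 21.0322
lambda_4 * g_4 = 3.48 * -4.62 = -16.0776
Total violation = 3.8528 + 4.0515 + 21.0322 + 16.0776 = 45.0141


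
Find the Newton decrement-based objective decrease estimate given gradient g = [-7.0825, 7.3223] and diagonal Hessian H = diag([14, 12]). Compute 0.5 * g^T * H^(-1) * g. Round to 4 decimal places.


Step 1: H is diagonal, so H^(-1) * g = [-0.5059, 0.6102].
Step 2: g^T H^(-1) g = sum_i g_i^2 / H_ii
  = (-7.0825)^2/14 + (7.3223)^2/12
  = 3.583 + 4.468 = 8.051
Step 3: Objective decrease = 0.5 * g^T H^(-1) g = 4.0255


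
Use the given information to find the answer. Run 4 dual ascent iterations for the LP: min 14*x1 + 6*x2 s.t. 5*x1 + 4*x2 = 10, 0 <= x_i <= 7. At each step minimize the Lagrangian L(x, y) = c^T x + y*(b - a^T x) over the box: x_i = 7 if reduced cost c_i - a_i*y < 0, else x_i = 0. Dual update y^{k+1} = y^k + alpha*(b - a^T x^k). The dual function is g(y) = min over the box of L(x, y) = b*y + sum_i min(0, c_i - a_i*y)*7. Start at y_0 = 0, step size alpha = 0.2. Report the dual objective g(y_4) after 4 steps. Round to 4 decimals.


Dual ascent for LP: min 14*x1 + 6*x2, 5*x1 + 4*x2 = 10, 0 <= x_i <= 7
Step 1: y^k = 0.0, reduced costs: (14.0, 6.0)
  x^k = (0.0, 0.0), subgradient = b - a^T x = 10.0
  y^{k+1} = 0.0 + 0.2*10.0 = 2.0
Step 2: y^k = 2.0, reduced costs: (4.0, -2.0)
  x^k = (0.0, 7.0), subgradient = b - a^T x = -18.0
  y^{k+1} = 2.0 + 0.2*-18.0 = -1.6
Step 3: y^k = -1.6, reduced costs: (22.0, 12.4)
  x^k = (0.0, 0.0), subgradient = b - a^T x = 10.0
  y^{k+1} = -1.6 + 0.2*10.0 = 0.4
Step 4: y^k = 0.4, reduced costs: (12.0, 4.4)
  x^k = (0.0, 0.0), subgradient = b - a^T x = 10.0
  y^{k+1} = 0.4 + 0.2*10.0 = 2.4
Dual objective at y_4 = 2.4: reduced costs (2.0, -3.6), box minimizer x = (0.0, 7.0)
g(y_4) = b*y + (c1 - a1*y)*x1 + (c2 - a2*y)*x2 = 10*2.4 + 2.0*0.0 + (-3.6)*7.0 = 24.0 + 0.0 - 25.2 = -1.2


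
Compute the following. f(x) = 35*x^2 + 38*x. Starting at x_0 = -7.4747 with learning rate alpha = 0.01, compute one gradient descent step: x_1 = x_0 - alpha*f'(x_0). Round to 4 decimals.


We compute the gradient at x_0 and apply the update.
f'(x) = 70*x + 38
f'(-7.4747) = 70*-7.4747 + 38 = -485.229
x_1 = -7.4747 - 0.01*-485.229 = -2.6224


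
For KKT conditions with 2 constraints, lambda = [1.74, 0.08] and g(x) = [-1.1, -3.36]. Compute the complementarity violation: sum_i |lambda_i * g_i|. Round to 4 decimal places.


KKT complementary slackness check:
lambda_1 * g_1 = 1.74 * -1.1 = -1.914
lambda_2 * g_2 = 0.08 * -3.36 = -0.2688
Total violation = 1.914 + 0.2688 = 2.1828


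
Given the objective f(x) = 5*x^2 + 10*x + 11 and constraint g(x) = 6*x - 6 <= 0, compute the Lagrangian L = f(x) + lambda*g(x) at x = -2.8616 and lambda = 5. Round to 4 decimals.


Step 1: Evaluate f(x).
f(-2.8616) = 5*(-2.8616)^2 + 10*(-2.8616) + 11 = 23.3278
Step 2: Evaluate g(x).
g(-2.8616) = 6*-2.8616 - 6 = -23.1696
Step 3: Compute Lagrangian.
L = 23.3278 + 5*-23.1696 = -92.5202


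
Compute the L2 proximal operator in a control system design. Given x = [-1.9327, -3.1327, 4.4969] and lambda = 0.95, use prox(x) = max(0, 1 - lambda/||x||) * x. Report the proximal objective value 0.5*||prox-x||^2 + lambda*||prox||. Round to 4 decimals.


Step 1: Compute ||x||.
||x|| = 5.8113
Step 2: Compute scaling factor.
scale = max(0, 1 - 0.95/5.8113) = 0.8365
Step 3: prox(x) = [-1.6168, -2.6206, 3.7618]
||prox(x)|| = 4.8613
Step 4: Proximal objective.
0.5*||prox-x||^2 = 0.4513
lambda*||prox|| = 4.6182
Total = 5.0695


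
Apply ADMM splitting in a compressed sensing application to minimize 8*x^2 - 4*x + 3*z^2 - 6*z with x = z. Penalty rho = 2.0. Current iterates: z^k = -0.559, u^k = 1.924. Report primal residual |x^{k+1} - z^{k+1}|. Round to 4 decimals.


ADMM iteration with rho = 2.0, z^k = -0.559, u^k = 1.924
Step 1: x-update.
Minimize 8*x^2 - 4*x + (2.0/2)*(x + 0.559 + 1.924)^2
FOC: (2*8 + 2.0)*x = 4 + 2.0*(-0.559 - 1.924)
x^{k+1} = -0.0537
Step 2: z-update.
Minimize 3*z^2 - 6*z + (2.0/2)*(-0.0537 - z + 1.924)^2
FOC: (2*3 + 2.0)*z = 6 + 2.0*(-0.0537 + 1.924)
z^{k+1} = 1.2176
Step 3: u-update.
u^{k+1} = 1.924 - 0.0537 - 1.2176 = 0.6528
Step 4: Primal residual = |-0.0537 - 1.2176| = 1.2713


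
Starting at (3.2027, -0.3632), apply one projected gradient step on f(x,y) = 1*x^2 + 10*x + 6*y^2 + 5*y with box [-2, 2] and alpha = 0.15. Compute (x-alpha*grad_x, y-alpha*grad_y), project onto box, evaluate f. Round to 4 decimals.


Step 1: Compute gradient at (3.2027, -0.3632).
grad_x = 2*1*3.2027 + 10 = 16.4054
grad_y = 2*6*-0.3632 + 5 = 0.6416
Step 2: Gradient step.
x_raw = 3.2027 - 0.15*16.4054 = 0.7419
y_raw = -0.3632 - 0.15*0.6416 = -0.4594
Step 3: Project onto [-2, 2].
x_proj = clip(0.7419) = 0.7419
y_proj = clip(-0.4594) = -0.4594
Step 4: Evaluate f.
f(0.7419, -0.4594) = 6.9386


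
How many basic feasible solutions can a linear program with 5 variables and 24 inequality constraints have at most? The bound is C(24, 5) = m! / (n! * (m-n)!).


Each vertex corresponds to some choice of n active constraints out of m, so the number of vertices is at most C(m, n) = m! / (n!(m-n)!).
m = 24, n = 5
Numerator: 24 * 23 * 22 * 21 * 20
Denominator: 5! = 120
C(24, 5) = 42504


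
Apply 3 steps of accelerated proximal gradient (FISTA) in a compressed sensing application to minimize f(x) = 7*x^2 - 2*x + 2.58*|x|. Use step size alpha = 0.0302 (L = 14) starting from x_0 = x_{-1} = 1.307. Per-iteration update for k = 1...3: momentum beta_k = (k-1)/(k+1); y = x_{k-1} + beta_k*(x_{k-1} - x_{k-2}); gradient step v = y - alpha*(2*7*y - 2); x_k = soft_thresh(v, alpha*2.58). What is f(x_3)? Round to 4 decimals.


FISTA on f(x) = 7*x^2 - 2*x + 2.58*|x|
L = 14, alpha = 0.0302
Iteration 1: beta = 0.0, y = 1.307 + 0.0*(1.307 - 1.307) = 1.307
  grad(y) = 16.298, v = y - alpha*grad = 0.8148
  prox(v) = soft_thresh(0.8148, 0.0779) = 0.7369
Iteration 2: beta = 0.3333, y = 0.7369 + 0.3333*(0.7369 - 1.307) = 0.5468
  grad(y) = 5.6558, v = y - alpha*grad = 0.376
  prox(v) = soft_thresh(0.376, 0.0779) = 0.2981
Iteration 3: beta = 0.5, y = 0.2981 + 0.5*(0.2981 - 0.7369) = 0.0787
  grad(y) = -0.8976, v = y - alpha*grad = 0.1059
  prox(v) = soft_thresh(0.1059, 0.0779) = 0.0279
f(x_3) = 7*0.0279^2 - 2*0.0279 + 2.58*|0.0279| = 0.0217


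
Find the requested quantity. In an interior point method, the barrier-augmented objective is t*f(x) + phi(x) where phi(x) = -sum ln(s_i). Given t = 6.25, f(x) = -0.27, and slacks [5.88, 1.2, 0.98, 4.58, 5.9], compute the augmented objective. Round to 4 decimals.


Step 1: Compute log-barrier.
ln values: [1.7716, 0.1823, -0.0202, 1.5217, 1.775]
phi = -(1.7716 + 0.1823 - 0.0202 + 1.5217 + 1.775) = -5.2303
Step 2: Compute augmented objective.
t*f(x) = 6.25*-0.27 = -1.6875
Total = -1.6875 - 5.2303 = -6.9178


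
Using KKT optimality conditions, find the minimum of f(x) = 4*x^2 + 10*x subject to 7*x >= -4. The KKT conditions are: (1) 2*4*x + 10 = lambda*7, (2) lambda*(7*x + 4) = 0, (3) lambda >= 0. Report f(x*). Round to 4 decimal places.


Step 1: Try lambda = 0 (constraint inactive).
x_unc = -10/(2*4) = -1.25
Check: 7*-1.25 = -8.75 < -4 -- violated!
Step 2: Constraint must be active: 7*x = -4
x* = -4/7 = -0.5714 (rounded; the exact value -4/7 is used below)
lambda = (2*4*(-4/7) + 10)/7 = 0.7755
Step 3: Compute optimal value.
f(x*) = 4*(-4/7)^2 + 10*(-4/7) = -4.4082


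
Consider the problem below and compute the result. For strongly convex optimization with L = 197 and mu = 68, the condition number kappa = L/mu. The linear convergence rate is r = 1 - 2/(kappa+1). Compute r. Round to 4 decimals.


Step 1: Compute the condition number.
kappa = L/mu = 197/68 = 2.8971
Step 2: Compute the convergence rate.
r = 1 - 2/(kappa + 1) = 1 - 2*mu/(L + mu) = (L - mu)/(L + mu) = 129/265 = 0.4868


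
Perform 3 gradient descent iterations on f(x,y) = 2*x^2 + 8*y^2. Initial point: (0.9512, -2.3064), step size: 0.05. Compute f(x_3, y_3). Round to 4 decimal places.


Gradient descent on f(x,y) = 2*x^2 + 8*y^2.
Starting point: (0.9512, -2.3064), alpha = 0.05
Step 1: grad_x = 2*2*0.9512 = 3.8048, grad_y = 2*8*-2.3064 = -36.9024
  x_1 = 0.9512 - 0.05*3.8048 = 0.761
  y_1 = -2.3064 - 0.05*-36.9024 = -0.4613
Step 2: grad_x = 2*2*0.761 = 3.0438, grad_y = 2*8*-0.4613 = -7.3805
  x_2 = 0.761 - 0.05*3.0438 = 0.6088
  y_2 = -0.4613 - 0.05*-7.3805 = -0.0923
Step 3: grad_x = 2*2*0.6088 = 2.4351, grad_y = 2*8*-0.0923 = -1.4761
  x_3 = 0.6088 - 0.05*2.4351 = 0.487
  y_3 = -0.0923 - 0.05*-1.4761 = -0.0185
f(0.487, -0.0185) = 2*0.487^2 + 8*(-0.0185)^2 = 0.4771


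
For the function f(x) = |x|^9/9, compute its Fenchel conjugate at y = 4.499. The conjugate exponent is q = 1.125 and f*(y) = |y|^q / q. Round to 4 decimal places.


The conjugate exponent q satisfies 1/p + 1/q = 1.
p = 9, so q = 9/(9 - 1) = 1.125
|y|^q = 4.499^1.125 = 5.4294
f*(4.499) = 5.4294 / 1.125 = 4.8262


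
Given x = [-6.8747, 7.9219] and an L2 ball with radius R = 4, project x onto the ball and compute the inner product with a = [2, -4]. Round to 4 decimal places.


Step 1: Compute ||x|| (intermediates to 6 decimals).
||x|| = sqrt((-6.8747)^2 + 7.9219^2) = 10.488947
Step 2: Project.
Since ||x|| > R, scale = R/||x|| = 4/10.488947 = 0.381354, proj(x) = scale * x
proj(x) = [-2.621694, 3.021048]
Step 3: Dot product.
a^T * proj(x) = 2*(-2.621694) - 4*3.021048 = -17.3276


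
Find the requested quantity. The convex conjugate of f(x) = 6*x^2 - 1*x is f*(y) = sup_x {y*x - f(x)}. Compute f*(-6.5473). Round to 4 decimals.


f*(y) = sup_x {y*x - a*x^2 - b*x} = sup_x {(y-b)*x - a*x^2}
FOC: (y - b) - 2a*x = 0 => x* = (y - b)/(2a)
x* = (-6.5473 + 1)/(2*6) = -0.4623
f*(-6.5473) = (y-b)^2/(4a) = (-6.5473 + 1)^2/(4*6)
= 30.7725/24 = 1.2822


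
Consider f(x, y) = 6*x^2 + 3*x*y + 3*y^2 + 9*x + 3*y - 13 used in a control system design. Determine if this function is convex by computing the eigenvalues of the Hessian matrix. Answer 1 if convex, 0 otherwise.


The Hessian of f(x,y) = 6*x^2 + 3*x*y + 3*y^2 + 9*x + 3*y - 13 is:
H = [[12, 3], [3, 6]]
Trace = 12 + 6 = 18
Determinant = 12*6 - (3)^2 = 63
Discriminant = (18)^2 - 4*63 = 72.0
Eigenvalues: lambda_1 = 4.7574, lambda_2 = 13.2426
The function is convex.

1


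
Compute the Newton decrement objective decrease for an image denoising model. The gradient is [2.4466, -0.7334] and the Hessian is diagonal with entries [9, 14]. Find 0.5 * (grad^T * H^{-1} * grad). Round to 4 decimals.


Step 1: H is diagonal, so H^(-1) * g = [0.2718, -0.0524].
Step 2: g^T H^(-1) g = sum_i g_i^2 / H_ii
  = (2.4466)^2/9 + (-0.7334)^2/14
  = 0.6651 + 0.0384 = 0.7035
Step 3: Objective decrease = 0.5 * g^T H^(-1) g = 0.3518


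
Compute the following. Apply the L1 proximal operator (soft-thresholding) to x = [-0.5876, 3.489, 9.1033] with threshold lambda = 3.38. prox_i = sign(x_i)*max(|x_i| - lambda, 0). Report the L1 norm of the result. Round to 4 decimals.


Soft-thresholding with lambda = 3.38:
prox(-0.5876) = sign(-0.5876)*max(|-0.5876| - 3.38, 0) = 0.0
prox(3.489) = sign(3.489)*max(|3.489| - 3.38, 0) = 0.109
prox(9.1033) = sign(9.1033)*max(|9.1033| - 3.38, 0) = 5.7233
prox(x) = [0.0, 0.109, 5.7233]
||prox(x)||_1 = 0.0 + 0.109 + 5.7233 = 5.8323


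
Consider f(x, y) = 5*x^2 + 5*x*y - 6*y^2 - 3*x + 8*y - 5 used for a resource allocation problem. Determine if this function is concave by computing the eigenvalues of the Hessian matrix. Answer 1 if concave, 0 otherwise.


The Hessian of f(x,y) = 5*x^2 + 5*x*y - 6*y^2 - 3*x + 8*y - 5 is:
H = [[10, 5], [5, -12]]
Trace = 10 - 12 = -2
Determinant = 10*-12 - (5)^2 = -145
Discriminant = (-2)^2 - 4*-145 = 584.0
Eigenvalues: lambda_1 = -13.083, lambda_2 = 11.083
The function is not concave.

0


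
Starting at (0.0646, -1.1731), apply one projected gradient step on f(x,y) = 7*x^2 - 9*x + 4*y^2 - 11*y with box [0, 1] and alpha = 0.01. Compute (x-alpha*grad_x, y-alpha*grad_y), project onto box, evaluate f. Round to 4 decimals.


Step 1: Compute gradient at (0.0646, -1.1731).
grad_x = 2*7*0.0646 - 9 = -8.0956
grad_y = 2*4*-1.1731 - 11 = -20.3848
Step 2: Gradient step.
x_raw = 0.0646 - 0.01*-8.0956 = 0.1456
y_raw = -1.1731 - 0.01*-20.3848 = -0.9693
Step 3: Project onto [0, 1].
x_proj = clip(0.1456) = 0.1456
y_proj = clip(-0.9693) = 0.0
Step 4: Evaluate f.
f(0.1456, 0.0) = -1.1617


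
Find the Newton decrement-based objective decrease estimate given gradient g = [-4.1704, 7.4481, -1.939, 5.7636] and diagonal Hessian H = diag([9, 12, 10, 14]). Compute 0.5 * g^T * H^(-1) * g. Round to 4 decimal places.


Step 1: H is diagonal, so H^(-1) * g = [-0.4634, 0.6207, -0.1939, 0.4117].
Step 2: g^T H^(-1) g = sum_i g_i^2 / H_ii
  = (-4.1704)^2/9 + (7.4481)^2/12 + (-1.939)^2/10 + (5.7636)^2/14
  = 1.9325 + 4.6228 + 0.376 + 2.3728 = 9.3041
Step 3: Objective decrease = 0.5 * g^T H^(-1) g = 4.652


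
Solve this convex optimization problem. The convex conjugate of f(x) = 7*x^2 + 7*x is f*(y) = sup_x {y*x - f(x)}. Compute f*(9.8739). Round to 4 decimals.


f*(y) = sup_x {y*x - a*x^2 - b*x} = sup_x {(y-b)*x - a*x^2}
FOC: (y - b) - 2a*x = 0 => x* = (y - b)/(2a)
x* = (9.8739 - 7)/(2*7) = 0.2053
f*(9.8739) = (y-b)^2/(4a) = (9.8739 - 7)^2/(4*7)
= 8.2593/28 = 0.295


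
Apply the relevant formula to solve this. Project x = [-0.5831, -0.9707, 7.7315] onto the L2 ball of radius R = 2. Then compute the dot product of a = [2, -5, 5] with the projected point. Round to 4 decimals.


Step 1: Compute ||x|| (intermediates to 6 decimals).
||x|| = sqrt((-0.5831)^2 + (-0.9707)^2 + 7.7315^2) = 7.813985
Step 2: Project.
Since ||x|| > R, scale = R/||x|| = 2/7.813985 = 0.255951, proj(x) = scale * x
proj(x) = [-0.149245, -0.248452, 1.978885]
Step 3: Dot product.
a^T * proj(x) = 2*(-0.149245) - 5*(-0.248452) + 5*1.978885 = 10.8382


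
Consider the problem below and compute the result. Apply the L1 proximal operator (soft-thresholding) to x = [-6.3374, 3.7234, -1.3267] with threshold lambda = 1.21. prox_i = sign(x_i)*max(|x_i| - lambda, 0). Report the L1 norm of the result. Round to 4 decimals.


Soft-thresholding with lambda = 1.21:
prox(-6.3374) = sign(-6.3374)*max(|-6.3374| - 1.21, 0) = -5.1274
prox(3.7234) = sign(3.7234)*max(|3.7234| - 1.21, 0) = 2.5134
prox(-1.3267) = sign(-1.3267)*max(|-1.3267| - 1.21, 0) = -0.1167
prox(x) = [-5.1274, 2.5134, -0.1167]
||prox(x)||_1 = 5.1274 + 2.5134 + 0.1167 = 7.7575


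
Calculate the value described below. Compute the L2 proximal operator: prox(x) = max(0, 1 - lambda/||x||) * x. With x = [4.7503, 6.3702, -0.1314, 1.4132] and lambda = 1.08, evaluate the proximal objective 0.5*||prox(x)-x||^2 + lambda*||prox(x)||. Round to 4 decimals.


Step 1: Compute ||x||.
||x|| = 8.0721
Step 2: Compute scaling factor.
scale = max(0, 1 - 1.08/8.0721) = 0.8662
Step 3: prox(x) = [4.1147, 5.5179, -0.1138, 1.2241]
||prox(x)|| = 6.9921
Step 4: Proximal objective.
0.5*||prox-x||^2 = 0.5832
lambda*||prox|| = 7.5515
Total = 8.1347


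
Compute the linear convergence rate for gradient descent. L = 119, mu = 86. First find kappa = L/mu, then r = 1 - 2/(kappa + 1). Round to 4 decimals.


Step 1: Compute the condition number.
kappa = L/mu = 119/86 = 1.3837
Step 2: Compute the convergence rate.
r = 1 - 2/(kappa + 1) = 1 - 2*mu/(L + mu) = (L - mu)/(L + mu) = 33/205 = 0.161


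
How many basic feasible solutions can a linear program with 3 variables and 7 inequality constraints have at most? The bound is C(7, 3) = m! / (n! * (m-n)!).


Each vertex corresponds to some choice of n active constraints out of m, so the number of vertices is at most C(m, n) = m! / (n!(m-n)!).
m = 7, n = 3
Numerator: 7 * 6 * 5
Denominator: 3! = 6
C(7, 3) = 35


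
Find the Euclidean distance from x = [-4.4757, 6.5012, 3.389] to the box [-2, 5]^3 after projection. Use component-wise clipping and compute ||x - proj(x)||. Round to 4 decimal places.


Project each component onto [-2, 5].
clip(-4.4757) = -2.0, clip(6.5012) = 5.0, clip(3.389) = 3.389
Projection = [-2.0, 5.0, 3.389]
Squared diffs: [6.1291, 2.2536, 0.0]
Distance = sqrt(8.3827) = 2.8953


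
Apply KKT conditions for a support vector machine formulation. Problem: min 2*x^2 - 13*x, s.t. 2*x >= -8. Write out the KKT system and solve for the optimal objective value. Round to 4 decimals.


Step 1: Try lambda = 0 (constraint inactive).
Stationarity: 2*2*x - 13 = 0
x* = 13/(2*2) = 3.25
Check constraint: 2*3.25 = 6.5 >= -8 -- satisfied.
Step 2: Compute optimal value.
f(x*) = 2*3.25^2 - 13*3.25 = -21.125


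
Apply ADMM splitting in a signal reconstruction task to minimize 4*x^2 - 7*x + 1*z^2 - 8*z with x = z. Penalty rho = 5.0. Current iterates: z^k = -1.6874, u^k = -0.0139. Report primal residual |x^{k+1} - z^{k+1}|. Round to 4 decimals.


ADMM iteration with rho = 5.0, z^k = -1.6874, u^k = -0.0139
Step 1: x-update.
Minimize 4*x^2 - 7*x + (5.0/2)*(x + 1.6874 - 0.0139)^2
FOC: (2*4 + 5.0)*x = 7 + 5.0*(-1.6874 + 0.0139)
x^{k+1} = -0.1052
Step 2: z-update.
Minimize 1*z^2 - 8*z + (5.0/2)*(-0.1052 - z - 0.0139)^2
FOC: (2*1 + 5.0)*z = 8 + 5.0*(-0.1052 - 0.0139)
z^{k+1} = 1.0578
Step 3: u-update.
u^{k+1} = -0.0139 - 0.1052 - 1.0578 = -1.1769
Step 4: Primal residual = |-0.1052 - 1.0578| = 1.163


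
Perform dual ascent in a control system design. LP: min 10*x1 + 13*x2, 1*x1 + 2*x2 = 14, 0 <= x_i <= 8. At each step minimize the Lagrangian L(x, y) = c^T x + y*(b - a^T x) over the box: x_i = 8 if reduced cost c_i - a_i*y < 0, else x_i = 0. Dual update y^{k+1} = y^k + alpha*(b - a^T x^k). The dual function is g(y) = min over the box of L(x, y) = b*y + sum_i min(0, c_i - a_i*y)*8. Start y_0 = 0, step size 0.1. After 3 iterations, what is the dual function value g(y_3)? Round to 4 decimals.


Dual ascent for LP: min 10*x1 + 13*x2, 1*x1 + 2*x2 = 14, 0 <= x_i <= 8
Step 1: y^k = 0.0, reduced costs: (10.0, 13.0)
  x^k = (0.0, 0.0), subgradient = b - a^T x = 14.0
  y^{k+1} = 0.0 + 0.1*14.0 = 1.4
Step 2: y^k = 1.4, reduced costs: (8.6, 10.2)
  x^k = (0.0, 0.0), subgradient = b - a^T x = 14.0
  y^{k+1} = 1.4 + 0.1*14.0 = 2.8
Step 3: y^k = 2.8, reduced costs: (7.2, 7.4)
  x^k = (0.0, 0.0), subgradient = b - a^T x = 14.0
  y^{k+1} = 2.8 + 0.1*14.0 = 4.2
Dual objective at y_3 = 4.2: reduced costs (5.8, 4.6), box minimizer x = (0.0, 0.0)
g(y_3) = b*y + (c1 - a1*y)*x1 + (c2 - a2*y)*x2 = 14*4.2 + 5.8*0.0 + 4.6*0.0 = 58.8 + 0.0 + 0.0 = 58.8


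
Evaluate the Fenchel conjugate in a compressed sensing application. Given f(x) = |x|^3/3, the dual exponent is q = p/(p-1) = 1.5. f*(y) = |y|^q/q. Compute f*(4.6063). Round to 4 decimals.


The conjugate exponent q satisfies 1/p + 1/q = 1.
p = 3, so q = 3/(3 - 1) = 1.5
|y|^q = 4.6063^1.5 = 9.8862
f*(4.6063) = 9.8862 / 1.5 = 6.5908


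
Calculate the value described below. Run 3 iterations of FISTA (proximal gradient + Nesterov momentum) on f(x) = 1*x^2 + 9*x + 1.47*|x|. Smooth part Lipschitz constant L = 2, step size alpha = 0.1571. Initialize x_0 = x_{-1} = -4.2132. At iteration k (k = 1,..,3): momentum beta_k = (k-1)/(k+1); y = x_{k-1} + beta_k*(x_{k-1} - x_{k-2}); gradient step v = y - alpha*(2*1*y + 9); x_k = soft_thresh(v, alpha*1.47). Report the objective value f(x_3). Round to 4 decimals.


FISTA on f(x) = 1*x^2 + 9*x + 1.47*|x|
L = 2, alpha = 0.1571
Iteration 1: beta = 0.0, y = -4.2132 + 0.0*(-4.2132 + 4.2132) = -4.2132
  grad(y) = 0.5736, v = y - alpha*grad = -4.3033
  prox(v) = soft_thresh(-4.3033, 0.2309) = -4.0724
Iteration 2: beta = 0.3333, y = -4.0724 + 0.3333*(-4.0724 + 4.2132) = -4.0254
  grad(y) = 0.9491, v = y - alpha*grad = -4.1745
  prox(v) = soft_thresh(-4.1745, 0.2309) = -3.9436
Iteration 3: beta = 0.5, y = -3.9436 + 0.5*(-3.9436 + 4.0724) = -3.8792
  grad(y) = 1.2416, v = y - alpha*grad = -4.0743
  prox(v) = soft_thresh(-4.0743, 0.2309) = -3.8433
f(x_3) = 1*(-3.8433)^2 + 9*(-3.8433) + 1.47*|-3.8433| = -14.1691


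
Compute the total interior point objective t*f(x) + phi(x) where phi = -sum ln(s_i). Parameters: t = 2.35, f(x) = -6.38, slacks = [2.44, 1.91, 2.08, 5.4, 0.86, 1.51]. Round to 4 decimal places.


Step 1: Compute log-barrier.
ln values: [0.892, 0.6471, 0.7324, 1.6864, -0.1508, 0.4121]
phi = -(0.892 + 0.6471 + 0.7324 + 1.6864 - 0.1508 + 0.4121) = -4.2192
Step 2: Compute augmented objective.
t*f(x) = 2.35*-6.38 = -14.993
Total = -14.993 - 4.2192 = -19.2122


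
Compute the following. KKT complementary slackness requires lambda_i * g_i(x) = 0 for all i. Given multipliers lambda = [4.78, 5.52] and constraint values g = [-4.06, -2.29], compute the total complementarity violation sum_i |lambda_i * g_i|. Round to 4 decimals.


KKT complementary slackness check:
lambda_1 * g_1 = 4.78 * -4.06 = -19.4068
lambda_2 * g_2 = 5.52 * -2.29 = -12.6408
Total violation = 19.4068 + 12.6408 = 32.0476


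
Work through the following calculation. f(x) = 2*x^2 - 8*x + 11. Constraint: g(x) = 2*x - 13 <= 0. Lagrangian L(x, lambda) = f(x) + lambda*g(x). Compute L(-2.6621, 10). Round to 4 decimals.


Step 1: Evaluate f(x).
f(-2.6621) = 2*(-2.6621)^2 - 8*(-2.6621) + 11 = 46.4704
Step 2: Evaluate g(x).
g(-2.6621) = 2*-2.6621 - 13 = -18.3242
Step 3: Compute Lagrangian.
L = 46.4704 + 10*-18.3242 = -136.7716


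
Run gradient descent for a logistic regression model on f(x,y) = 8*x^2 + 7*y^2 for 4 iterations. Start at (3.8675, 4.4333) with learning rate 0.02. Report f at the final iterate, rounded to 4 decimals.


Gradient descent on f(x,y) = 8*x^2 + 7*y^2.
Starting point: (3.8675, 4.4333), alpha = 0.02
Step 1: grad_x = 2*8*3.8675 = 61.88, grad_y = 2*7*4.4333 = 62.0662
  x_1 = 3.8675 - 0.02*61.88 = 2.6299
  y_1 = 4.4333 - 0.02*62.0662 = 3.192
Step 2: grad_x = 2*8*2.6299 = 42.0784, grad_y = 2*7*3.192 = 44.6877
  x_2 = 2.6299 - 0.02*42.0784 = 1.7883
  y_2 = 3.192 - 0.02*44.6877 = 2.2982
Step 3: grad_x = 2*8*1.7883 = 28.6133, grad_y = 2*7*2.2982 = 32.1751
  x_3 = 1.7883 - 0.02*28.6133 = 1.2161
  y_3 = 2.2982 - 0.02*32.1751 = 1.6547
Step 4: grad_x = 2*8*1.2161 = 19.4571, grad_y = 2*7*1.6547 = 23.1661
  x_4 = 1.2161 - 0.02*19.4571 = 0.8269
  y_4 = 1.6547 - 0.02*23.1661 = 1.1914
f(0.8269, 1.1914) = 8*0.8269^2 + 7*1.1914^2 = 15.4065


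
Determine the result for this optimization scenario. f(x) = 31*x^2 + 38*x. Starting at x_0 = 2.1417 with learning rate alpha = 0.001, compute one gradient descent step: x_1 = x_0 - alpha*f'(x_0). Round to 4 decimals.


We compute the gradient at x_0 and apply the update.
f'(x) = 62*x + 38
f'(2.1417) = 62*2.1417 + 38 = 170.7854
x_1 = 2.1417 - 0.001*170.7854 = 1.9709


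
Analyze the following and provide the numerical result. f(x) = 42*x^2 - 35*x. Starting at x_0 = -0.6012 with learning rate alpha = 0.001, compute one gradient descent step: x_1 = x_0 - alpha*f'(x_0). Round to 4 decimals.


We compute the gradient at x_0 and apply the update.
f'(x) = 84*x - 35
f'(-0.6012) = 84*-0.6012 - 35 = -85.5008
x_1 = -0.6012 - 0.001*-85.5008 = -0.5157
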